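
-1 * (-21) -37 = -16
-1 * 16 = -16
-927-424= -1351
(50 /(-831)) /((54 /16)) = -400 /22437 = -0.02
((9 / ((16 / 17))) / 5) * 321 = 49113 / 80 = 613.91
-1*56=-56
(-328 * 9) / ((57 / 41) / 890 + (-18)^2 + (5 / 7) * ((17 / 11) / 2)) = -4147161480 / 455953867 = -9.10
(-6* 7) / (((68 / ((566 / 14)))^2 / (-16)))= 480534 / 2023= 237.54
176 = 176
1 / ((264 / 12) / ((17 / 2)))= 17 / 44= 0.39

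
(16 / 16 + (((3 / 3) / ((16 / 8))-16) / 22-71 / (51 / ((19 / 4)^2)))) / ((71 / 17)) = -279289 / 37488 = -7.45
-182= -182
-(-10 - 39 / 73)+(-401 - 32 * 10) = -710.47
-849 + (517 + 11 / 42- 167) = -20947 / 42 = -498.74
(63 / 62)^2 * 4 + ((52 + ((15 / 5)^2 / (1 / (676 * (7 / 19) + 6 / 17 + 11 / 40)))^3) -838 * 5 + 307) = 23517576544022015100512073 / 2072578213568000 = 11347015224.84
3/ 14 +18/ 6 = 45/ 14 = 3.21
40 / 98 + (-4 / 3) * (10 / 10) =-0.93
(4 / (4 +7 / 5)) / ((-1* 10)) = -2 / 27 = -0.07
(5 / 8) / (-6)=-5 / 48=-0.10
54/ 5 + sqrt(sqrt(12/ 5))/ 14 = sqrt(2) * 3^(1/ 4) * 5^(3/ 4)/ 70 + 54/ 5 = 10.89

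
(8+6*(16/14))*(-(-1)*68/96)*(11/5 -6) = -4199/105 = -39.99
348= 348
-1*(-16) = 16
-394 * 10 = -3940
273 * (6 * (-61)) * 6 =-599508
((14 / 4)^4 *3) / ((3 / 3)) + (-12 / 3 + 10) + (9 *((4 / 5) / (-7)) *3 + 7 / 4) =254717 / 560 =454.85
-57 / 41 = -1.39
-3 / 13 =-0.23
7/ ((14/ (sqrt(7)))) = sqrt(7)/ 2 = 1.32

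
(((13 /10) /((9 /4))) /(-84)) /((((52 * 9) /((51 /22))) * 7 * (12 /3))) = -17 /13970880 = -0.00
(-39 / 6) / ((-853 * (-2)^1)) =-13 / 3412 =-0.00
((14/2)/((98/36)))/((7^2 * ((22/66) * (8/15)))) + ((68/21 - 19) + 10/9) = -177263/12348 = -14.36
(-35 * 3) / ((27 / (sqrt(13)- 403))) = 1553.20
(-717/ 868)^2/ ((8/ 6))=1542267/ 3013696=0.51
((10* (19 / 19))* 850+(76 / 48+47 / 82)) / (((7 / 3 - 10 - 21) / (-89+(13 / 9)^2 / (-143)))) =41470866754 / 1570833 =26400.56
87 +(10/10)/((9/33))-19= 215/3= 71.67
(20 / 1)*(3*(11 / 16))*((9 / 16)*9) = 13365 / 64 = 208.83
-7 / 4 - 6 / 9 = -29 / 12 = -2.42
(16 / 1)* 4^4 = 4096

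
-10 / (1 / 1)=-10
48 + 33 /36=587 /12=48.92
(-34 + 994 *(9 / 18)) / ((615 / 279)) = 43059 / 205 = 210.04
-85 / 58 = -1.47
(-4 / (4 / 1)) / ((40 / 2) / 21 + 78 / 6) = -21 / 293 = -0.07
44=44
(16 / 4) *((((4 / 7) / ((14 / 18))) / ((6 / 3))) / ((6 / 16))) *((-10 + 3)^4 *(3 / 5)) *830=4685184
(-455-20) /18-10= -655 /18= -36.39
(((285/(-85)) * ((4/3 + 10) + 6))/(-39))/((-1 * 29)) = -76/1479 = -0.05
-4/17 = -0.24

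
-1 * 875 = -875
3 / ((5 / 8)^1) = 24 / 5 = 4.80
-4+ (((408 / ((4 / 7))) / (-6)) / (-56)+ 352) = 2801 / 8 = 350.12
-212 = -212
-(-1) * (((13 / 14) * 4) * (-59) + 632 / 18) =-11594 / 63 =-184.03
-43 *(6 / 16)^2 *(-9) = 3483 / 64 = 54.42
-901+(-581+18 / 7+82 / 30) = -155053 / 105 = -1476.70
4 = 4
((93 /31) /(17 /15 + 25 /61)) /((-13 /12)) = -8235 /4589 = -1.79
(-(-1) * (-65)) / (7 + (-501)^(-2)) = -16315065 / 1757008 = -9.29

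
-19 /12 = -1.58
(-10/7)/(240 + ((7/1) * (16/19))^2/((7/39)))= -1805/547848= -0.00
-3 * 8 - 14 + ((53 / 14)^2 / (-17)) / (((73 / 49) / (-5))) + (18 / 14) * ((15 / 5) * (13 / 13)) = -1088081 / 34748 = -31.31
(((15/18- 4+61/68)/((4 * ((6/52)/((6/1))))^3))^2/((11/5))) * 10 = 25867955463025/228888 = 113015778.30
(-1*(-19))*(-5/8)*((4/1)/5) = -19/2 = -9.50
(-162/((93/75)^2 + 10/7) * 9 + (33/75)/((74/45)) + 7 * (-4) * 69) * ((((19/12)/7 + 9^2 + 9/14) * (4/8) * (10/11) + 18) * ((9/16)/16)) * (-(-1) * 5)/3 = -593599704941769/75717576704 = -7839.66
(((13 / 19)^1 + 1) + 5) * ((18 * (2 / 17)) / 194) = 2286 / 31331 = 0.07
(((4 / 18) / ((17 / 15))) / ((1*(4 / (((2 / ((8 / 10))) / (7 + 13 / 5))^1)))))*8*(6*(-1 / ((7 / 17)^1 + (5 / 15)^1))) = -125 / 152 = -0.82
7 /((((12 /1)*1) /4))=2.33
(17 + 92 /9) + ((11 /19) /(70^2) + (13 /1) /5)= 24988139 /837900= 29.82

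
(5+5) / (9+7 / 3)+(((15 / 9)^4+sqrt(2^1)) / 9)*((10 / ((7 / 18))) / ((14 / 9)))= 90*sqrt(2) / 49+112865 / 7497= 17.65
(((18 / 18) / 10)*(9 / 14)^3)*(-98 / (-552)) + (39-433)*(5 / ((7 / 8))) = -115993357 / 51520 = -2251.42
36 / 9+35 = 39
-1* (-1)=1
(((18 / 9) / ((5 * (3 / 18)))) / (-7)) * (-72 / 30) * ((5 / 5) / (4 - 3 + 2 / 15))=432 / 595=0.73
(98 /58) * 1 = 49 /29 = 1.69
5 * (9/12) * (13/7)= 195/28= 6.96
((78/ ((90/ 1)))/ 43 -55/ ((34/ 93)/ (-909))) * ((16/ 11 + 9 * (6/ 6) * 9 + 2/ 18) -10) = 10772230257064/ 1085535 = 9923429.70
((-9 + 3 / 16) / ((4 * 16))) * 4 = -141 / 256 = -0.55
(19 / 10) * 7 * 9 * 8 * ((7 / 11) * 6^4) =789758.84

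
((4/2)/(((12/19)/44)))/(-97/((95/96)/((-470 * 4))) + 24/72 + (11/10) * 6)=1805/2387348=0.00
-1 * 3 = -3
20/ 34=10/ 17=0.59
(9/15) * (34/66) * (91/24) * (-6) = -1547/220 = -7.03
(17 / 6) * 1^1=17 / 6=2.83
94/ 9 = 10.44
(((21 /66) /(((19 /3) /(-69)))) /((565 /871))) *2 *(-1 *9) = 11358711 /118085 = 96.19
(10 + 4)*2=28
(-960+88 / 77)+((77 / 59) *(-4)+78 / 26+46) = -377927 / 413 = -915.08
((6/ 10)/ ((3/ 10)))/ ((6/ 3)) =1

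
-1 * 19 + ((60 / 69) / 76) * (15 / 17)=-141076 / 7429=-18.99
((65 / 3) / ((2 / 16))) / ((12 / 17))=2210 / 9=245.56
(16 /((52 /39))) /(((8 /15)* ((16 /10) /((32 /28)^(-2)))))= 11025 /1024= 10.77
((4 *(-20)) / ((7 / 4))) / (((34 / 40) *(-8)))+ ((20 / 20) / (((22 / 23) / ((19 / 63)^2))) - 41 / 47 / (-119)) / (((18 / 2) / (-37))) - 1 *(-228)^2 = -32636991099239 / 627903738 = -51977.70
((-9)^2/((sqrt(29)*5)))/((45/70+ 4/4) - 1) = 126*sqrt(29)/145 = 4.68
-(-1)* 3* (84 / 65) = 252 / 65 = 3.88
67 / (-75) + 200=14933 / 75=199.11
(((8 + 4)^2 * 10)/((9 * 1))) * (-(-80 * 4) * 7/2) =179200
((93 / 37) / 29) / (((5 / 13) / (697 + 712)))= 1703481 / 5365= 317.52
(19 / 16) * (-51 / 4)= -15.14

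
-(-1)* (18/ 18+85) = 86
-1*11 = -11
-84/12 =-7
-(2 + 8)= -10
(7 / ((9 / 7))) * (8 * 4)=1568 / 9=174.22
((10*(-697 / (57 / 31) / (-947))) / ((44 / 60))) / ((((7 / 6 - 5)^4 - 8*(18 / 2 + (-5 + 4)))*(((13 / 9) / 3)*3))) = 12601202400 / 506615784103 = 0.02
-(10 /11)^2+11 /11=21 /121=0.17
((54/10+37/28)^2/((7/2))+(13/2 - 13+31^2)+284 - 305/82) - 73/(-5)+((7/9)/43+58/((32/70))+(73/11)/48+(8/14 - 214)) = 28158449627059/23946476400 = 1175.89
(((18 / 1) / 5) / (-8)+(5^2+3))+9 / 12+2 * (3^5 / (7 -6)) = 5143 / 10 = 514.30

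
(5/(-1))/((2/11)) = -55/2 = -27.50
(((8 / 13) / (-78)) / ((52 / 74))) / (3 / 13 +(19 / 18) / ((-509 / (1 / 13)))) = -225996 / 4641923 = -0.05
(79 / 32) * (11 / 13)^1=869 / 416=2.09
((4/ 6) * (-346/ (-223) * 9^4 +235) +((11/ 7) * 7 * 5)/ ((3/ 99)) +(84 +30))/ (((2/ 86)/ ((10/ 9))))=2552274890/ 6021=423895.51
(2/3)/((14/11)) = 11/21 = 0.52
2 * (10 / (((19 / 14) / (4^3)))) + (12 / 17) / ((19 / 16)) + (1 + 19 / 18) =5498927 / 5814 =945.81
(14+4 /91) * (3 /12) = 639 /182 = 3.51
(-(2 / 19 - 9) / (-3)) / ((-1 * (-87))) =-169 / 4959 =-0.03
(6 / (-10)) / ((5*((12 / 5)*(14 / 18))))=-9 / 140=-0.06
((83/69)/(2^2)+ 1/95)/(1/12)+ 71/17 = 293872/37145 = 7.91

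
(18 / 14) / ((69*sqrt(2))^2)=0.00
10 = 10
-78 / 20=-39 / 10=-3.90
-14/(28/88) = -44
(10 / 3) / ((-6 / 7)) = -35 / 9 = -3.89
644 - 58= 586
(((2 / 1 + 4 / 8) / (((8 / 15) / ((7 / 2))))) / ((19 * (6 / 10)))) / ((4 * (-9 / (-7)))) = 6125 / 21888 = 0.28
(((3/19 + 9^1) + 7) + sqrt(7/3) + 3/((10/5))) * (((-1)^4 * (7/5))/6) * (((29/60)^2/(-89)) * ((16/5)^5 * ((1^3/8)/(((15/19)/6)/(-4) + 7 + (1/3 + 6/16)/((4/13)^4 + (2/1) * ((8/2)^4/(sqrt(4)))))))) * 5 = -67603166006345728/207750815626640625 - 3828495243280384 * sqrt(21)/623252446879921875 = -0.35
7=7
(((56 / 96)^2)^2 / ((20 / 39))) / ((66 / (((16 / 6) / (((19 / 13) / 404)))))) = 40982669 / 16251840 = 2.52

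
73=73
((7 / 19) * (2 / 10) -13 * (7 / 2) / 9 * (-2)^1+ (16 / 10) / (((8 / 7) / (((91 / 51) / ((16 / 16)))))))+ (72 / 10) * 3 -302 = -3891269 / 14535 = -267.72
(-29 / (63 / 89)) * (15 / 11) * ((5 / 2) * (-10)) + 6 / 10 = 1613818 / 1155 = 1397.25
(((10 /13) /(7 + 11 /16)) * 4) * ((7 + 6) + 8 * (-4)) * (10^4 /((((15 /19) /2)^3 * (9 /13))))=-1785923.97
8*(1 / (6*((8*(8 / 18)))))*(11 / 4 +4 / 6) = 41 / 32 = 1.28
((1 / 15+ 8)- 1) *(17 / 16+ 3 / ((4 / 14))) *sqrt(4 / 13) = 1961 *sqrt(13) / 156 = 45.32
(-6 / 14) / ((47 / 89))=-267 / 329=-0.81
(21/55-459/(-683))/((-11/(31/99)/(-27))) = 3681684/4545365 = 0.81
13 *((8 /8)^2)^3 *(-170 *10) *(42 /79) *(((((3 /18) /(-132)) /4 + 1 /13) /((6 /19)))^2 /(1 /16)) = -10690373999375 /966300192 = -11063.20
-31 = -31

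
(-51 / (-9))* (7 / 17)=7 / 3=2.33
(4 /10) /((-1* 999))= -2 /4995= -0.00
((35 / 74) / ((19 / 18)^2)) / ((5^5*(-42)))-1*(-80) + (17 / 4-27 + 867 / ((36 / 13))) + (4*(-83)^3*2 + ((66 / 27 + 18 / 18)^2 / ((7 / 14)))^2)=-250492438060024022 / 54772048125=-4573362.63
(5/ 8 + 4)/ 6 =37/ 48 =0.77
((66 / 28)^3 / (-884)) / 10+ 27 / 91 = 7161183 / 24256960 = 0.30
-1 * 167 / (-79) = 167 / 79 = 2.11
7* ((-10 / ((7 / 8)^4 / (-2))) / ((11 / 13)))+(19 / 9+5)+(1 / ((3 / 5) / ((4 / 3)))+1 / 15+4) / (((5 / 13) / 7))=342818869 / 848925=403.83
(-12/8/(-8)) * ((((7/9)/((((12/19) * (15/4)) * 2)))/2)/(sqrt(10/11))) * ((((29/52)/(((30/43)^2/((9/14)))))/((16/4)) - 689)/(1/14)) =-155.69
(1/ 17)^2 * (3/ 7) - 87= -175998/ 2023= -87.00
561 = 561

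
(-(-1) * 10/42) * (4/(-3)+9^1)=115/63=1.83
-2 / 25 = -0.08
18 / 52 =9 / 26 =0.35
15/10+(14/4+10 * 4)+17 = 62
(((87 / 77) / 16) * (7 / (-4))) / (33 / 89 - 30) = 2581 / 618816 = 0.00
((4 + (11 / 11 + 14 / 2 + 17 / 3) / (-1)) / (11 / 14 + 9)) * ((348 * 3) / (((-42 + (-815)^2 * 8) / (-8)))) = 565152 / 363992423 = 0.00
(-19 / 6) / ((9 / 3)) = -1.06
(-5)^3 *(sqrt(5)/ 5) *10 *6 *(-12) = 18000 *sqrt(5) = 40249.22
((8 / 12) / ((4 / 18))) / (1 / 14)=42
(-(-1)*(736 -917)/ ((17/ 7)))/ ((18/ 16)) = -10136/ 153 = -66.25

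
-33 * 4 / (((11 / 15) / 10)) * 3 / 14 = -2700 / 7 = -385.71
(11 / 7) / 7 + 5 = 256 / 49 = 5.22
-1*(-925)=925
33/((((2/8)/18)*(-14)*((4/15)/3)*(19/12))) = -160380/133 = -1205.86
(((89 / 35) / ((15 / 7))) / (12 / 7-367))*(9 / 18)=-623 / 383550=-0.00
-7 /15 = -0.47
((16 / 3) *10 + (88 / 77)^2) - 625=-83843 / 147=-570.36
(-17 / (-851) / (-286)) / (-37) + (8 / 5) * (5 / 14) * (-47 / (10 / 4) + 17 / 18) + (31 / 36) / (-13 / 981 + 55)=-445384419866861 / 43718662947960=-10.19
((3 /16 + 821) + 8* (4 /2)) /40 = 2679 /128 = 20.93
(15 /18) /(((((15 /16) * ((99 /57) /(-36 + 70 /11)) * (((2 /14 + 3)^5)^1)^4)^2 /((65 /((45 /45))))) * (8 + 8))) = 793866294993651089647999544674501370696317 /55326636508338049917442021178191888422308786252224747536384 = 0.00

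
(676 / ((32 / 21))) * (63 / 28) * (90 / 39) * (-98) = -1805895 / 8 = -225736.88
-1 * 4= -4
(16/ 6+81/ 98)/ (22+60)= 1027/ 24108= 0.04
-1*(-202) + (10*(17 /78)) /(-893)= 7034969 /34827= 202.00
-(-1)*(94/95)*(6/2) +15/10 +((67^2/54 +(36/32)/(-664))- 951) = -863.40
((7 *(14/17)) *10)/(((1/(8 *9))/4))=282240/17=16602.35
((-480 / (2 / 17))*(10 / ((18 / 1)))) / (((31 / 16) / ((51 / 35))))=-369920 / 217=-1704.70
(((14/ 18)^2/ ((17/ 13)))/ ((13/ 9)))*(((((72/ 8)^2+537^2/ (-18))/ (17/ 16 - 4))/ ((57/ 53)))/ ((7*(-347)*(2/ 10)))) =-473084360/ 142230789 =-3.33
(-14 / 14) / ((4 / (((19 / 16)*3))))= -0.89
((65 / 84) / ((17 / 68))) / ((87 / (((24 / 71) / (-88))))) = -65 / 475629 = -0.00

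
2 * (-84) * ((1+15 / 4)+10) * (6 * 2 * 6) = -178416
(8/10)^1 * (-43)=-34.40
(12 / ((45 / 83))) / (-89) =-332 / 1335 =-0.25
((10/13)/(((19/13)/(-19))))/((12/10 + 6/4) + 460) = -100/4627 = -0.02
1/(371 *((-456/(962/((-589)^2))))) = -481/29345353548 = -0.00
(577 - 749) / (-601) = 172 / 601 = 0.29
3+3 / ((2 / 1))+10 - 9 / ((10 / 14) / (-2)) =39.70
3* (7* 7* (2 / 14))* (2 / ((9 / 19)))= 88.67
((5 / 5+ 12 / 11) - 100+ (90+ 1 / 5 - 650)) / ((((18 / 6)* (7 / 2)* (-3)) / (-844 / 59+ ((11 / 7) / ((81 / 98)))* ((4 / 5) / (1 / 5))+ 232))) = 25965890128 / 5519745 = 4704.18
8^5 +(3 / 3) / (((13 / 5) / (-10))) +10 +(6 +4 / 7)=2983046 / 91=32780.73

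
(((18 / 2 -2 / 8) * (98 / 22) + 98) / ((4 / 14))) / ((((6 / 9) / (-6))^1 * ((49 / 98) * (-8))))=379701 / 352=1078.70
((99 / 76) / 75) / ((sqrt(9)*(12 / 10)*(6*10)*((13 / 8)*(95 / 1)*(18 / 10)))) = 11 / 38013300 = 0.00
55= 55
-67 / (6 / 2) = -67 / 3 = -22.33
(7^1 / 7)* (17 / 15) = 17 / 15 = 1.13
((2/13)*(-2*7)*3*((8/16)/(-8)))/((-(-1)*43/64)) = 336/559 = 0.60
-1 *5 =-5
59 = 59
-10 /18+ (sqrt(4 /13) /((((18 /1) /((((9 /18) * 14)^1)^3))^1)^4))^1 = -5 /9+ 13841287201 * sqrt(13) /682344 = 73137.73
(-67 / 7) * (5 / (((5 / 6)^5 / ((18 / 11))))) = -9377856 / 48125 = -194.86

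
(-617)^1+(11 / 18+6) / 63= -99937 / 162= -616.90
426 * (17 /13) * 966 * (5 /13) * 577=20182802220 /169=119424865.21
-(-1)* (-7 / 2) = -7 / 2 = -3.50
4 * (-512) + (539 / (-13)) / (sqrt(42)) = -2048 -77 * sqrt(42) / 78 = -2054.40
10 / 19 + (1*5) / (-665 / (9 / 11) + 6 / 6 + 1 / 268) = 19350850 / 37201981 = 0.52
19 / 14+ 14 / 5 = 291 / 70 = 4.16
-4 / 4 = -1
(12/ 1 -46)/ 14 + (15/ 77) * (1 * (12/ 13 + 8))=-691/ 1001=-0.69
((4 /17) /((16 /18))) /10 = 9 /340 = 0.03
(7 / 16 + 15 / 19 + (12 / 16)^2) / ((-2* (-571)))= 17 / 10849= 0.00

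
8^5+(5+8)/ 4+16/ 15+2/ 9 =5899057/ 180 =32772.54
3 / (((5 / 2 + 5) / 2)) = 4 / 5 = 0.80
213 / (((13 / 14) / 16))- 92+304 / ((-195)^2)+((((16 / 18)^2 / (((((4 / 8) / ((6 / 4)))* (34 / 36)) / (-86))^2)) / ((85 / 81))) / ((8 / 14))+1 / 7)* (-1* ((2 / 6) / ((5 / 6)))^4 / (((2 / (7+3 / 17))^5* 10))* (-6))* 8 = 8345010427252670148985996 / 1160482648036359375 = 7190982.51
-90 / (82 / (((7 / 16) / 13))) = -0.04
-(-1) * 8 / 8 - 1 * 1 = 0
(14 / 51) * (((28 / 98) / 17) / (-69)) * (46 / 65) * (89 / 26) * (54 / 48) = -89 / 488410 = -0.00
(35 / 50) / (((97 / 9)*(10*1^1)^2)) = 63 / 97000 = 0.00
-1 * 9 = -9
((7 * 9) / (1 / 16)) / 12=84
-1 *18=-18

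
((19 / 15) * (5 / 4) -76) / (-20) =893 / 240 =3.72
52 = 52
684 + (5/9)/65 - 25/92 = 7359743/10764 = 683.74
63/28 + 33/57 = 215/76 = 2.83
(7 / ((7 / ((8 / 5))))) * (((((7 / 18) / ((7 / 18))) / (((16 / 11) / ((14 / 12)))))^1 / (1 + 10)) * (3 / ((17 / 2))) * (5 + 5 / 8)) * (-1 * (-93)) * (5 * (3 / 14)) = 12555 / 544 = 23.08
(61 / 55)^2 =3721 / 3025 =1.23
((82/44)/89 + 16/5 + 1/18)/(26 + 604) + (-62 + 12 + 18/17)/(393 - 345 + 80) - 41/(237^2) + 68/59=134586704139733/173736420961950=0.77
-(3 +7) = -10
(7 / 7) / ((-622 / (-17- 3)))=10 / 311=0.03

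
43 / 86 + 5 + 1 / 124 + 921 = 114887 / 124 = 926.51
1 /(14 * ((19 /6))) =3 /133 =0.02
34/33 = 1.03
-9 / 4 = -2.25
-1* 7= -7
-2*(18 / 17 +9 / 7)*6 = -3348 / 119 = -28.13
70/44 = 35/22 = 1.59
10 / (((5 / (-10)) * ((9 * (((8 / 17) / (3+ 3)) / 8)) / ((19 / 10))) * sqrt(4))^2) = 208658 / 45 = 4636.84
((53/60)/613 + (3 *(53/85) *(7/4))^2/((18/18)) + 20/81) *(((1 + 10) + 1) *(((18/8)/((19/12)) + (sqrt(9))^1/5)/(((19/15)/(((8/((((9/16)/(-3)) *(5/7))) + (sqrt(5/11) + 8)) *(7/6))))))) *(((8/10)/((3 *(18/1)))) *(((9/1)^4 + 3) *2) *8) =-191484329348122058752/9712964694375 + 246758156376445952 *sqrt(55)/7122840775875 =-19457382.02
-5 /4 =-1.25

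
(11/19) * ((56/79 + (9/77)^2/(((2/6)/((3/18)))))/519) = 670447/839782482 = 0.00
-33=-33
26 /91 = 2 /7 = 0.29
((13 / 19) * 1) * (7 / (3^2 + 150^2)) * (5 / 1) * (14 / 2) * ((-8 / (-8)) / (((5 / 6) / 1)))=1274 / 142557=0.01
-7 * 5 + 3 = -32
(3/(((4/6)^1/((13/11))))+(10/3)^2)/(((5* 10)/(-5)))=-3253/1980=-1.64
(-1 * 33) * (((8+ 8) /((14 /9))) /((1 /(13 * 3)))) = -92664 /7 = -13237.71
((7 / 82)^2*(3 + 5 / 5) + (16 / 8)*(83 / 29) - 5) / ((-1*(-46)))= 18361 / 1121227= 0.02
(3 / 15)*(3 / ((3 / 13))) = 13 / 5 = 2.60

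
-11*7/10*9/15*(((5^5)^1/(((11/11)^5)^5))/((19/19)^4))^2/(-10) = 18046875/4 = 4511718.75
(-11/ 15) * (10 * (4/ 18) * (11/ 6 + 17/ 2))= -1364/ 81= -16.84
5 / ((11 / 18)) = 90 / 11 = 8.18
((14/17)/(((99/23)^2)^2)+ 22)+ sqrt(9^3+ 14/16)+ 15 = sqrt(11678)/4+ 60425406803/1633013217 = 64.02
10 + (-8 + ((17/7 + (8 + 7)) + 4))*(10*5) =4770/7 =681.43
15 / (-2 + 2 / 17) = -255 / 32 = -7.97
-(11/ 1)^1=-11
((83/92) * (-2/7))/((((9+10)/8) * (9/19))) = -332/1449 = -0.23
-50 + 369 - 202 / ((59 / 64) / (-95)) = 1246981 / 59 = 21135.27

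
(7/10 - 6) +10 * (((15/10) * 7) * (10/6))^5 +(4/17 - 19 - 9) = 22321751907/1360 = 16413052.87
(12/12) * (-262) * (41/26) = -5371/13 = -413.15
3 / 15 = 1 / 5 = 0.20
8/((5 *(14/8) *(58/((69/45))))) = 368/15225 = 0.02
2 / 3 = 0.67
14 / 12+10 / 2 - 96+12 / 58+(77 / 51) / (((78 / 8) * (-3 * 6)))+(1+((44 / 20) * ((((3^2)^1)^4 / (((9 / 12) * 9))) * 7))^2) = 5815928979195713 / 25956450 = 224064884.80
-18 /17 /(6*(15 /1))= -1 /85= -0.01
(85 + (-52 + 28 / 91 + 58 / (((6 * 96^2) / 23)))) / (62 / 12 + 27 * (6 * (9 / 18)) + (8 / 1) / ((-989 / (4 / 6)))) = 11848472195 / 30627777024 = 0.39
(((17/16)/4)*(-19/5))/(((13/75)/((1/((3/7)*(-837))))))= 11305/696384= 0.02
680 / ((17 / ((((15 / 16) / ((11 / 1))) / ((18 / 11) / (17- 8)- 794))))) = -75 / 17464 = -0.00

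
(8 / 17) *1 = 8 / 17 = 0.47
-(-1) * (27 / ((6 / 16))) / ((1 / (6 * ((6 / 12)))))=216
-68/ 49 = -1.39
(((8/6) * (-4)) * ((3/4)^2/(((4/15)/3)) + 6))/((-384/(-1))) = -263/1536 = -0.17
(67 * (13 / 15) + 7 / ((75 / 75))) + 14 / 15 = 66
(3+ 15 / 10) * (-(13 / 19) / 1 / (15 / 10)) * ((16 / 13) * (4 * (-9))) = 1728 / 19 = 90.95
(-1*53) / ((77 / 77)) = -53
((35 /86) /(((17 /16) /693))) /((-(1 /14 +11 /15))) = -40748400 /123539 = -329.84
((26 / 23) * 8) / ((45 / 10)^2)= 832 / 1863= 0.45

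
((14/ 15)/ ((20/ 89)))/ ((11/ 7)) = 4361/ 1650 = 2.64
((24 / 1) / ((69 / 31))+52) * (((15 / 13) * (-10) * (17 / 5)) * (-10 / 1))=7364400 / 299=24630.10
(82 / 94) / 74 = 41 / 3478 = 0.01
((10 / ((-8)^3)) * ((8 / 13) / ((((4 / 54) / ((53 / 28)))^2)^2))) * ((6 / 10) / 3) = -1024.97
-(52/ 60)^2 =-0.75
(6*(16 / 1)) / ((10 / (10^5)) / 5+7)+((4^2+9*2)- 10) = 4400008 / 116667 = 37.71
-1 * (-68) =68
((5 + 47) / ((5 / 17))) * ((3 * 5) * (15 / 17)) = 2340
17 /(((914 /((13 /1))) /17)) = 3757 /914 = 4.11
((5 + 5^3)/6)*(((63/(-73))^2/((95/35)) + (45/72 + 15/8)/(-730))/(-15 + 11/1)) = -1.47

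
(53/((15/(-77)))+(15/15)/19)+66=-58714/285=-206.01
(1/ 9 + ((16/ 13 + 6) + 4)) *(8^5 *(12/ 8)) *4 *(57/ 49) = 1652359168/ 637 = 2593970.44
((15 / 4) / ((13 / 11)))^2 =27225 / 2704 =10.07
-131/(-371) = 131/371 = 0.35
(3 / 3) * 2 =2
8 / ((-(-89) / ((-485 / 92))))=-970 / 2047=-0.47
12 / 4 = 3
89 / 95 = 0.94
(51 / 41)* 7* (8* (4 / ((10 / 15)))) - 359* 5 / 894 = 415.94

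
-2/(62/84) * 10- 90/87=-25290/899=-28.13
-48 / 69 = -16 / 23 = -0.70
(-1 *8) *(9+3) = -96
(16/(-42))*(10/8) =-10/21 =-0.48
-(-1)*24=24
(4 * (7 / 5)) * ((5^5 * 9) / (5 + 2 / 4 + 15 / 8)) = 1260000 / 59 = 21355.93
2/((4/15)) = 15/2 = 7.50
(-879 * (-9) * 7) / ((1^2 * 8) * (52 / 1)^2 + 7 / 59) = 3267243 / 1276295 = 2.56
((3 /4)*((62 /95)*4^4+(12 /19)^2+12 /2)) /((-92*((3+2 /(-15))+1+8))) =-1409031 /11823472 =-0.12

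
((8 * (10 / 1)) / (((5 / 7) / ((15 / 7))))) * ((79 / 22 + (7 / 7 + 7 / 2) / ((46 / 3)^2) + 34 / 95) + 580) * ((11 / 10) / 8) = 7747689579 / 402040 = 19270.94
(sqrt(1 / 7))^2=1 / 7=0.14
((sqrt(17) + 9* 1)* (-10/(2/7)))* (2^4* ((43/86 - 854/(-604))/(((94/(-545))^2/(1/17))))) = -6362275500/333559 - 706919500* sqrt(17)/333559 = -27812.11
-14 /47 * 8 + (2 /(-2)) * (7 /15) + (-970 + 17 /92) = -63087043 /64860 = -972.66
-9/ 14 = -0.64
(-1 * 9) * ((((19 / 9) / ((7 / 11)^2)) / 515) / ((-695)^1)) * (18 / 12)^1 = 6897 / 35076650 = 0.00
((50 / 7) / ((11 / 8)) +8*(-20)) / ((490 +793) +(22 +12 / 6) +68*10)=-11920 / 152999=-0.08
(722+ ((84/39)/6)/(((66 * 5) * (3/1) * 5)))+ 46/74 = 2580789184/3571425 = 722.62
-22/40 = -11/20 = -0.55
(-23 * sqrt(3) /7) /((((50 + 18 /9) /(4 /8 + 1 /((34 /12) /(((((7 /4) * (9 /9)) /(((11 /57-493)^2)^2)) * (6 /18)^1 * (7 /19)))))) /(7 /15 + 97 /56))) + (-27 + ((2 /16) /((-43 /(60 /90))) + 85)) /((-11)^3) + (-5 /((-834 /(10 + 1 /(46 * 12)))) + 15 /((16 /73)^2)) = 312.14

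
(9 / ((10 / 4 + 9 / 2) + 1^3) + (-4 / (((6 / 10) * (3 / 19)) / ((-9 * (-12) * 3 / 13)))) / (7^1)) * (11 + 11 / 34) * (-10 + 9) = 5974155 / 3536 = 1689.52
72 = 72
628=628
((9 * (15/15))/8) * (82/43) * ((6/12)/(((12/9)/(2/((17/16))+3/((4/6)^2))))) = 649809/93568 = 6.94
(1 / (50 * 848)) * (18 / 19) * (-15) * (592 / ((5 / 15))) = -2997 / 5035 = -0.60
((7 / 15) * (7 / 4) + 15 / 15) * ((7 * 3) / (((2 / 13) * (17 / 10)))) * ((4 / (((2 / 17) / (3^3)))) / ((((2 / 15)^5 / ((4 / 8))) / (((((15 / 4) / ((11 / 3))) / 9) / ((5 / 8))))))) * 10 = 1016852484375 / 352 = 2888785466.97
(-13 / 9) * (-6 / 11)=26 / 33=0.79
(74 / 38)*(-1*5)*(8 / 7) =-1480 / 133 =-11.13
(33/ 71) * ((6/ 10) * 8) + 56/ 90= 2.85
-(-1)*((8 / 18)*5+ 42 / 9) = 62 / 9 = 6.89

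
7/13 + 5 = 72/13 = 5.54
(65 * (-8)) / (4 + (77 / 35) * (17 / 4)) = -10400 / 267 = -38.95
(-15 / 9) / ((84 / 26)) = -65 / 126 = -0.52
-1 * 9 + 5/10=-17/2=-8.50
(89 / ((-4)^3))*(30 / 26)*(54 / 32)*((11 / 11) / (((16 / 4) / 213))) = -7677585 / 53248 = -144.19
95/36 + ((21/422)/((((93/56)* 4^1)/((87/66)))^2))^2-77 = -134291810601189889/1805941513364043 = -74.36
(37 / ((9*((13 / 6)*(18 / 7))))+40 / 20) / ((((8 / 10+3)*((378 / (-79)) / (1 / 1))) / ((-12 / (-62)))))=-12245 / 420147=-0.03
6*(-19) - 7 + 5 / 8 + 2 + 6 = -899 / 8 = -112.38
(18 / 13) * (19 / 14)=171 / 91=1.88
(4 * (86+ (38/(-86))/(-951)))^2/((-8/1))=-24736003622978/1672237449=-14792.16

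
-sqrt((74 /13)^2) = -74 /13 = -5.69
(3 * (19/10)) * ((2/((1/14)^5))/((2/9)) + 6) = 137952027/5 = 27590405.40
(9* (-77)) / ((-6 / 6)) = 693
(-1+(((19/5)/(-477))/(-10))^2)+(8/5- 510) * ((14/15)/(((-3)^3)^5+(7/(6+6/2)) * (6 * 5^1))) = -24485078368401289/24485903638447500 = -1.00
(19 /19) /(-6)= -1 /6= -0.17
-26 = -26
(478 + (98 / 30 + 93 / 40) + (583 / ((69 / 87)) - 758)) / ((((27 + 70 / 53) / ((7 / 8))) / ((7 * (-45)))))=-9906046143 / 2209472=-4483.44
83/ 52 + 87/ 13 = 431/ 52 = 8.29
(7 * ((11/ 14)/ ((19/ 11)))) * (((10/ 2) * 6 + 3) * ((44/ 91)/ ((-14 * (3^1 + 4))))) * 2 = -87846/ 84721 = -1.04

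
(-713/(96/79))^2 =3172730929/9216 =344263.34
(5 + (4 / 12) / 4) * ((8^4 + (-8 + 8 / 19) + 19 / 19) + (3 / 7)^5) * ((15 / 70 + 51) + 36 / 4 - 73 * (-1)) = 2769253.76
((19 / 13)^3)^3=322687697779 / 10604499373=30.43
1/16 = 0.06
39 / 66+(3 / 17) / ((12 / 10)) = 138 / 187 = 0.74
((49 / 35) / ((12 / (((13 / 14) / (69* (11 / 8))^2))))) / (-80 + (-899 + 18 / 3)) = -104 / 8407902195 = -0.00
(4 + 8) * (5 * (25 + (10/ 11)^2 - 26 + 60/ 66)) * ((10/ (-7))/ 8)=-6675/ 847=-7.88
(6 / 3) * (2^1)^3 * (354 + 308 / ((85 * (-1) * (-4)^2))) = 481132 / 85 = 5660.38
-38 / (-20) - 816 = -814.10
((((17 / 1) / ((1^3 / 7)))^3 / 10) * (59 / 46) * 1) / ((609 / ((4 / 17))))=835499 / 10005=83.51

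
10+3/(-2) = 17/2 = 8.50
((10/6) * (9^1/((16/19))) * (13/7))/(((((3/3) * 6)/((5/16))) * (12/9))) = 18525/14336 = 1.29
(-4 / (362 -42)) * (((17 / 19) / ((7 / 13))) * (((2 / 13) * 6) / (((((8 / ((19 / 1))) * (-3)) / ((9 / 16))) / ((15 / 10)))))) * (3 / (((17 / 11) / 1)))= 891 / 35840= 0.02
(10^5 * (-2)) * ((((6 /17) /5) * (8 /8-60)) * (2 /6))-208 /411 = 1939916464 /6987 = 277646.55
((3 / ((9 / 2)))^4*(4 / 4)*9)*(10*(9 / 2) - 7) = 608 / 9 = 67.56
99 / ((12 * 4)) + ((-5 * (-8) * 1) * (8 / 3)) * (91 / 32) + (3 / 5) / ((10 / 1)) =366547 / 1200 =305.46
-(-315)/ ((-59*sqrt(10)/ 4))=-126*sqrt(10)/ 59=-6.75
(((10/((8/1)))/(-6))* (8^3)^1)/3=-320/9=-35.56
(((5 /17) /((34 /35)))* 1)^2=30625 /334084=0.09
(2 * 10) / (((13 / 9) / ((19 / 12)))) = 21.92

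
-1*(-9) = 9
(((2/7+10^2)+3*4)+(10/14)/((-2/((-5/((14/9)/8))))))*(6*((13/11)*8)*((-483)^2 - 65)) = 866205130752/539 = 1607059611.78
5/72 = 0.07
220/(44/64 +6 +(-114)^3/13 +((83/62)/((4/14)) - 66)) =-1418560/735198059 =-0.00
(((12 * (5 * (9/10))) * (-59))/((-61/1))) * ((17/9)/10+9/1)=146379/305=479.93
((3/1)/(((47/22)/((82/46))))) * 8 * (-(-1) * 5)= 108240/1081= 100.13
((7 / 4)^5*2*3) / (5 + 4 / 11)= 554631 / 30208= 18.36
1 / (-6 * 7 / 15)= -5 / 14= -0.36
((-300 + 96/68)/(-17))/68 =1269/4913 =0.26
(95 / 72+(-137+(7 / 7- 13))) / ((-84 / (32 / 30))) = 1519 / 810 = 1.88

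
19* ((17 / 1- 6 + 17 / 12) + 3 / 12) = 722 / 3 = 240.67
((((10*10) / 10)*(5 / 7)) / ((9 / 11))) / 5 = 110 / 63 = 1.75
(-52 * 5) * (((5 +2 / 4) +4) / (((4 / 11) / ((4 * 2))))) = -54340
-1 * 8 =-8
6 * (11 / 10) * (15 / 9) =11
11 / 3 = 3.67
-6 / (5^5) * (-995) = 1194 / 625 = 1.91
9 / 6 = 3 / 2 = 1.50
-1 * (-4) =4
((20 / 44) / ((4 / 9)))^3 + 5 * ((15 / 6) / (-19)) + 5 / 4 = 2689695 / 1618496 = 1.66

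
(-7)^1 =-7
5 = 5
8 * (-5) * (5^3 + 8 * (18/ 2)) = -7880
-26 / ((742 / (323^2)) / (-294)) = 56963634 / 53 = 1074785.55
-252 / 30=-42 / 5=-8.40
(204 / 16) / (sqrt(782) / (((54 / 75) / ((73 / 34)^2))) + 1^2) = -162364824 / 408211979879 + 1039554675 * sqrt(782) / 408211979879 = 0.07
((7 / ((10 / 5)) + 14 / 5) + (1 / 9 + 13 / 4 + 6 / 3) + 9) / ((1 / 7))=26033 / 180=144.63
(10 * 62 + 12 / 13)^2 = 65157184 / 169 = 385545.47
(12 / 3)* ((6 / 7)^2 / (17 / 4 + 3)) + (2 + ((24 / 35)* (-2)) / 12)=2.29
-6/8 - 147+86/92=-13507/92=-146.82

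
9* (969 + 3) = 8748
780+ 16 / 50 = 19508 / 25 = 780.32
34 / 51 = 2 / 3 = 0.67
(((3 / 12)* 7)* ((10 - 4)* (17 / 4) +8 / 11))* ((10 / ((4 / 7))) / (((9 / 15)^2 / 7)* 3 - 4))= -208.86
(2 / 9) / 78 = 1 / 351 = 0.00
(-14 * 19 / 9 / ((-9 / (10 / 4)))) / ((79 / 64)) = 42560 / 6399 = 6.65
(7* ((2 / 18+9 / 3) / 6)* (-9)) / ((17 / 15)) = -490 / 17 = -28.82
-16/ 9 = -1.78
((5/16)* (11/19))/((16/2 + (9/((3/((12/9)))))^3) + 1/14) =385/153368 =0.00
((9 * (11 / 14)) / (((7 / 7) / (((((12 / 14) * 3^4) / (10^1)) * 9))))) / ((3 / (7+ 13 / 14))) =1167.78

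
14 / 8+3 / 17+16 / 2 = 675 / 68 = 9.93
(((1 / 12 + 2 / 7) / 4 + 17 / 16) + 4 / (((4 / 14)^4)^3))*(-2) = -290667056053 / 10752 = -27033766.37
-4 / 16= -1 / 4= -0.25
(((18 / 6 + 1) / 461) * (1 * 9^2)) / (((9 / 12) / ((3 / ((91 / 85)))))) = 110160 / 41951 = 2.63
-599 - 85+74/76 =-25955/38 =-683.03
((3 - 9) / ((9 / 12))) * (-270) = 2160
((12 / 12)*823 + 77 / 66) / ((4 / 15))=24725 / 8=3090.62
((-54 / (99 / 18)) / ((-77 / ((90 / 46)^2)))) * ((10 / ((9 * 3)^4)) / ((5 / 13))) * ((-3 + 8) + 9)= 5200 / 15554187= 0.00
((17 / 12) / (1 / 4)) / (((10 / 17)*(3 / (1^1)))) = 289 / 90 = 3.21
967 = 967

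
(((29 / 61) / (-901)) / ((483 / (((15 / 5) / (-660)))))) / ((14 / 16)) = 58 / 10220272755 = 0.00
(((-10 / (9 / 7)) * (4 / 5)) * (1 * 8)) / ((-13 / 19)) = 8512 / 117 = 72.75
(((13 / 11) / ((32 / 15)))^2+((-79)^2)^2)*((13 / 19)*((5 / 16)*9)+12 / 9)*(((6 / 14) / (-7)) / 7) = -1109796.41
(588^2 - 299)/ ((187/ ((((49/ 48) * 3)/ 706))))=16926805/ 2112352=8.01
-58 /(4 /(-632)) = 9164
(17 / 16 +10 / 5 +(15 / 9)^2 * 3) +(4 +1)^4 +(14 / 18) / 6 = 274979 / 432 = 636.53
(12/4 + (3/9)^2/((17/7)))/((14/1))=233/1071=0.22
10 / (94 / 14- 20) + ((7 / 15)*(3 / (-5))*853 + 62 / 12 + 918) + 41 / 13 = 41512697 / 60450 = 686.73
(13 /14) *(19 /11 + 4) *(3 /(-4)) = -351 /88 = -3.99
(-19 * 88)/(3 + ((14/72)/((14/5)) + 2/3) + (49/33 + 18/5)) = -6621120/34931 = -189.55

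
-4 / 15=-0.27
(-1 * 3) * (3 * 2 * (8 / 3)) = -48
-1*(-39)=39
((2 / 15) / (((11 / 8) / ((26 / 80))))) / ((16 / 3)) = 13 / 2200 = 0.01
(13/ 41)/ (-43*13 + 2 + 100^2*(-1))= -13/ 432837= -0.00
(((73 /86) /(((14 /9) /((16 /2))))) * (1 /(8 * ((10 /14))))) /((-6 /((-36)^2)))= -35478 /215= -165.01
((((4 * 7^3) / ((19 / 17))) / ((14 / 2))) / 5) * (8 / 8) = 3332 / 95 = 35.07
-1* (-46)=46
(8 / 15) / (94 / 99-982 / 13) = -858 / 119995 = -0.01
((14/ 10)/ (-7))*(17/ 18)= -17/ 90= -0.19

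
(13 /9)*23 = 299 /9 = 33.22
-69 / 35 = -1.97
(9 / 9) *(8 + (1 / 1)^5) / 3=3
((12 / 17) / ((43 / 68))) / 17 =48 / 731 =0.07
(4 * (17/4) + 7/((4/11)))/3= 145/12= 12.08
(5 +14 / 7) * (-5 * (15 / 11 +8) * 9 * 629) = -20407905 / 11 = -1855264.09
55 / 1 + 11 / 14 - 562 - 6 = -7171 / 14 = -512.21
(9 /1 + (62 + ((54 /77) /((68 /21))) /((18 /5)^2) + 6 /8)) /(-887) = -107363 /1326952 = -0.08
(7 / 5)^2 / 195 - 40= -194951 / 4875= -39.99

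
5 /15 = 1 /3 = 0.33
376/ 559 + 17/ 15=15143/ 8385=1.81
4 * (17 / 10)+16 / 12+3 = 11.13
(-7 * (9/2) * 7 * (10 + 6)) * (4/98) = -144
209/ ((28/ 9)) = 1881/ 28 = 67.18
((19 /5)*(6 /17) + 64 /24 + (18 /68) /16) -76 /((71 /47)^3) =-18.02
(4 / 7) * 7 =4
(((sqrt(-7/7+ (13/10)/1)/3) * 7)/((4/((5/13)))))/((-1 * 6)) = -7 * sqrt(30)/1872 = -0.02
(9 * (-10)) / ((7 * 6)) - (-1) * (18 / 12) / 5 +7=361 / 70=5.16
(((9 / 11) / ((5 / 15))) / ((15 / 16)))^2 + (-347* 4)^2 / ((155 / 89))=103735404496 / 93775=1106215.99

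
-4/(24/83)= -83/6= -13.83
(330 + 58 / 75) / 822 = 0.40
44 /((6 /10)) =220 /3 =73.33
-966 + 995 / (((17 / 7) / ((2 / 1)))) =-2492 / 17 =-146.59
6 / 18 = 1 / 3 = 0.33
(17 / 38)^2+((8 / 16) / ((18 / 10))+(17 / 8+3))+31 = 951383 / 25992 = 36.60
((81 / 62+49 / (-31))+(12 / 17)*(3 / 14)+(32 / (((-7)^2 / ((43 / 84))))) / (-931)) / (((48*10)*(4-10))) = 24898375 / 581605024896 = 0.00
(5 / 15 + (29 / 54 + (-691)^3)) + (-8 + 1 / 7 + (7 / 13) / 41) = -329939377.97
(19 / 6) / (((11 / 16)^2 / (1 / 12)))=608 / 1089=0.56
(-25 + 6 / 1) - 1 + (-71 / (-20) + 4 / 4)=-309 / 20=-15.45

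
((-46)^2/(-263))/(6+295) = -2116/79163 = -0.03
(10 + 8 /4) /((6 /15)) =30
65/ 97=0.67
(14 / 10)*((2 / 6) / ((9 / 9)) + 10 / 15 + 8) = 63 / 5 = 12.60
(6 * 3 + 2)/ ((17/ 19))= 380/ 17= 22.35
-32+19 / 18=-557 / 18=-30.94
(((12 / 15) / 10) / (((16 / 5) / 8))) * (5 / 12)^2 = 5 / 144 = 0.03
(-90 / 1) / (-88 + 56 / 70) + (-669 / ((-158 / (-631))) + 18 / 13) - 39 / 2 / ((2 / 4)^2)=-307546500 / 111943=-2747.35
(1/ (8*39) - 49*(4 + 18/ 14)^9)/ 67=-40548062815240481/ 17215342872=-2355344.48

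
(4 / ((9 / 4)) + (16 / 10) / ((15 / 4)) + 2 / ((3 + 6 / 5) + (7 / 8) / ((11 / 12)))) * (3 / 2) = 18374 / 4725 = 3.89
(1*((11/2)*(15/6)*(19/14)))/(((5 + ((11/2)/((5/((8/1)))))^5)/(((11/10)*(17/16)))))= 122134375/295557873408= 0.00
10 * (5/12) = 25/6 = 4.17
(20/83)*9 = 180/83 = 2.17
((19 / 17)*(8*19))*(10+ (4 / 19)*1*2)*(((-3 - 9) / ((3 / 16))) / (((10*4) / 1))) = -240768 / 85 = -2832.56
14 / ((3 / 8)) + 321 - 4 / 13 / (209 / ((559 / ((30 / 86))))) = 371993 / 1045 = 355.97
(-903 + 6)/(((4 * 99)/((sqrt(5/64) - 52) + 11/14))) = 115.37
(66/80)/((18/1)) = 11/240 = 0.05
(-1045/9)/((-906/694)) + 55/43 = 90.22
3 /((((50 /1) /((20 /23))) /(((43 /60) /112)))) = 43 /128800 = 0.00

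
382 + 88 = 470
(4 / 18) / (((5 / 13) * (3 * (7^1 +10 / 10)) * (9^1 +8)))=0.00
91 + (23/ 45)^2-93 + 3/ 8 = -22093/ 16200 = -1.36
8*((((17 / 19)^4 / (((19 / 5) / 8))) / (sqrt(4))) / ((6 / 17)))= 113588560 / 7428297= 15.29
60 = 60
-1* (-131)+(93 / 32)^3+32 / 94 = 240081643 / 1540096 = 155.89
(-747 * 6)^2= 20088324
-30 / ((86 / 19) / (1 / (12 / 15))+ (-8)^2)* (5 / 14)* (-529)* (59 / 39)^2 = 4373441375 / 22798776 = 191.83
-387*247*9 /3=-286767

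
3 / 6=0.50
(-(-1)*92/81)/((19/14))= 1288/1539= 0.84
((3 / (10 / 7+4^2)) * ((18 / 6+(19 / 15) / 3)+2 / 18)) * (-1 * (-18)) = 3339 / 305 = 10.95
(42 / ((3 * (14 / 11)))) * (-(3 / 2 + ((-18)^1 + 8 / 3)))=152.17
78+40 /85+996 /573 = 80.21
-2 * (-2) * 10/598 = 20/299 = 0.07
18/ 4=9/ 2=4.50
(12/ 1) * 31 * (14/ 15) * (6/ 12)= 868/ 5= 173.60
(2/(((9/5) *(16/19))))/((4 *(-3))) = -95/864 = -0.11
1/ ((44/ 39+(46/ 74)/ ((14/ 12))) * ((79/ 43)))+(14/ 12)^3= 274225777/ 143149896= 1.92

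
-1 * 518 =-518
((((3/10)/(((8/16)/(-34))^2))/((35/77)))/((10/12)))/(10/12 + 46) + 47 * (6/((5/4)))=10670856/35125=303.80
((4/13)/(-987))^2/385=16/63384305985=0.00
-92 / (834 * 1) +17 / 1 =7043 / 417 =16.89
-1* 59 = -59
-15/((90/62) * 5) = -31/15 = -2.07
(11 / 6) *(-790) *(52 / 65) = -3476 / 3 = -1158.67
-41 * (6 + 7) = -533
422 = 422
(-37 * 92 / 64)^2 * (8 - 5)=2172603 / 256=8486.73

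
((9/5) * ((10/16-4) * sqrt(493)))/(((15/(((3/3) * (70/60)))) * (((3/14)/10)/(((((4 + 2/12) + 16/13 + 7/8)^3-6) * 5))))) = -358326539725 * sqrt(493)/13498368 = -589414.98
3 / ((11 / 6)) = 18 / 11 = 1.64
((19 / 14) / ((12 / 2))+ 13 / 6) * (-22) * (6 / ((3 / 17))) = -12529 / 7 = -1789.86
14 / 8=7 / 4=1.75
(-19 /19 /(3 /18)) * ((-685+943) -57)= -1206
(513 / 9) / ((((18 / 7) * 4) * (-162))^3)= -6517 / 528958107648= -0.00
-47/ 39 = -1.21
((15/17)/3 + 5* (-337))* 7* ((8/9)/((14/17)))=-114560/9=-12728.89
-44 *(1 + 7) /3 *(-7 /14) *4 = 234.67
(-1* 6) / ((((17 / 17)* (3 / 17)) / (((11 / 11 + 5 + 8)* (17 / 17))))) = -476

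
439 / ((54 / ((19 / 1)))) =8341 / 54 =154.46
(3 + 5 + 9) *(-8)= -136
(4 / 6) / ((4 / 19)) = 19 / 6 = 3.17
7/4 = 1.75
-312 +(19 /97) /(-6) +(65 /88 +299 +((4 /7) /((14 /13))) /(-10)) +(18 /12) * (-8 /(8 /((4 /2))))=-96286909 /6273960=-15.35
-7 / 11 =-0.64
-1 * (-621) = 621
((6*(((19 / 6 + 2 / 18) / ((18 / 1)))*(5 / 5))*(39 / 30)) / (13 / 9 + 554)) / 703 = 767 / 210857820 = 0.00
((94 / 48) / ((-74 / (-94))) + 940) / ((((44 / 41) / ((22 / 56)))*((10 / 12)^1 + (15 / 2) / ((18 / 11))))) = 63.70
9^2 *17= 1377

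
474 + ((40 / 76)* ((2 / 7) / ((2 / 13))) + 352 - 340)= 486.98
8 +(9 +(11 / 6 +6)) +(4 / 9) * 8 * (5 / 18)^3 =326863 / 13122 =24.91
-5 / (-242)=5 / 242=0.02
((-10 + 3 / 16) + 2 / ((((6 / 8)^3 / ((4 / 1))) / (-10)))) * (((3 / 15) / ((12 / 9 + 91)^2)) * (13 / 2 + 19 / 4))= -258477 / 4910656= -0.05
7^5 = 16807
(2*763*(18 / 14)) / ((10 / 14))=13734 / 5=2746.80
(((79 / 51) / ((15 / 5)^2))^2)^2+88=3906049521049 / 44386483761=88.00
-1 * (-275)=275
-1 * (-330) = 330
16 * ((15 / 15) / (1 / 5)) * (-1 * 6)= -480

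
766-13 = 753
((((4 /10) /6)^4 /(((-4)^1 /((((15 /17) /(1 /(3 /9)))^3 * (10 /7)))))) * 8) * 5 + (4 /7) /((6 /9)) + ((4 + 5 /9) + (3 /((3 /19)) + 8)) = 90291094 /2785671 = 32.41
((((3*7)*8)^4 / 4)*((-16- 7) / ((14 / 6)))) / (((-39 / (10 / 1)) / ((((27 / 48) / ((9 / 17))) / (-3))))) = -2317472640 / 13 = -178267126.15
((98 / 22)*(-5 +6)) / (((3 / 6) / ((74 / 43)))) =7252 / 473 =15.33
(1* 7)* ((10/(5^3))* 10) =28/5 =5.60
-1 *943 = -943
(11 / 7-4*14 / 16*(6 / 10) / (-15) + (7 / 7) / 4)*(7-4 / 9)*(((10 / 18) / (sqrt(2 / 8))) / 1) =14.29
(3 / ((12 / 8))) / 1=2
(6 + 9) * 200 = 3000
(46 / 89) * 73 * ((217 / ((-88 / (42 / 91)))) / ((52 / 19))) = -20767551 / 1323608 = -15.69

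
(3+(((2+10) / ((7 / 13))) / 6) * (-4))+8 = -27 / 7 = -3.86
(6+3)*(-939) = -8451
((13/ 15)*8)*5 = 104/ 3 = 34.67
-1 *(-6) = 6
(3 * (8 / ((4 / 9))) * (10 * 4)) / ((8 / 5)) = 1350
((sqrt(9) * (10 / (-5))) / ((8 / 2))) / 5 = -3 / 10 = -0.30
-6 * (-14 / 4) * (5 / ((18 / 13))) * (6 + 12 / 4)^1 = 1365 / 2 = 682.50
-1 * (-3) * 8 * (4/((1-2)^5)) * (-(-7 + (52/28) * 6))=2784/7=397.71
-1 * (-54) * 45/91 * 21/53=7290/689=10.58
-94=-94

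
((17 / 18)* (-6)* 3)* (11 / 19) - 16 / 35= -6849 / 665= -10.30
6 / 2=3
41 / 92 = 0.45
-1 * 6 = -6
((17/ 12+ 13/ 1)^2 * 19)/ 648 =568651/ 93312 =6.09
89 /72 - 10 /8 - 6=-433 /72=-6.01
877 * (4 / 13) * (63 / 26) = 110502 / 169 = 653.86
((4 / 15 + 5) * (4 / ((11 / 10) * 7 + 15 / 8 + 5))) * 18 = 15168 / 583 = 26.02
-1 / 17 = -0.06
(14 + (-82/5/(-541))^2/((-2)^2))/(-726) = -34146677/1770720050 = -0.02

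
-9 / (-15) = 3 / 5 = 0.60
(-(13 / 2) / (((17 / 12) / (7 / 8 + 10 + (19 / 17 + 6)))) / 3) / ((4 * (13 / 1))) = -2447 / 4624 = -0.53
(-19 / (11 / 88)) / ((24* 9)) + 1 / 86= -0.69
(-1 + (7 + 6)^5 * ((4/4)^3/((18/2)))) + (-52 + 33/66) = 741641/18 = 41202.28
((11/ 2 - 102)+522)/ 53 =851/ 106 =8.03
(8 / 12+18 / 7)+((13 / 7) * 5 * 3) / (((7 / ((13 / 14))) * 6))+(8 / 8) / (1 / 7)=44675 / 4116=10.85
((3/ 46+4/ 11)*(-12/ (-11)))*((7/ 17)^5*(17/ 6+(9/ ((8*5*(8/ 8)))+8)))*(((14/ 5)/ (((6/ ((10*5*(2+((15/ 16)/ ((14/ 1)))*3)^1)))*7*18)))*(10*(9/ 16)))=100251486055/ 714052432896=0.14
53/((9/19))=1007/9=111.89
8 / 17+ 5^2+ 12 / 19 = 8431 / 323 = 26.10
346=346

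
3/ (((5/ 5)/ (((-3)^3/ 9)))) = -9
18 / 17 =1.06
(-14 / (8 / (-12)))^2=441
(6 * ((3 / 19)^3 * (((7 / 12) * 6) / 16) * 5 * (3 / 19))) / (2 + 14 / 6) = 25515 / 27106768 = 0.00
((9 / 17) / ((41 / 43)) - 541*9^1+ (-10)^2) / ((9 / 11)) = -36559666 / 6273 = -5828.10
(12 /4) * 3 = 9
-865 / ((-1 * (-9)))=-865 / 9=-96.11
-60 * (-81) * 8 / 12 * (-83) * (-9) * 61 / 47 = 3141214.47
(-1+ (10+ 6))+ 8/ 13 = 203/ 13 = 15.62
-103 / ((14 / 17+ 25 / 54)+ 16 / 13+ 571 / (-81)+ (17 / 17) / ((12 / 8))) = 3687606 / 138391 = 26.65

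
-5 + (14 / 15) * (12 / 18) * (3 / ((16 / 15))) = -13 / 4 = -3.25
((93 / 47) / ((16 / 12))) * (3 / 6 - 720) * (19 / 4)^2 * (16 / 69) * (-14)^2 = -2367265803 / 2162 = -1094942.55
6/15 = 2/5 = 0.40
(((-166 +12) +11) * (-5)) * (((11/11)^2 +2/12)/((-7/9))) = -2145/2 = -1072.50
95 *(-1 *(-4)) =380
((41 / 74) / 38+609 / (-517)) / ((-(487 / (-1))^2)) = 1691311 / 344797240876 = 0.00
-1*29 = -29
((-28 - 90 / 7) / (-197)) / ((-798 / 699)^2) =7763327 / 48786262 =0.16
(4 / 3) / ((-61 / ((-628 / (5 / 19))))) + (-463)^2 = 196195363 / 915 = 214421.16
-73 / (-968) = 73 / 968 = 0.08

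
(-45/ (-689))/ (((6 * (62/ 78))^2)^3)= 16708185/ 3010412485952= 0.00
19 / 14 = 1.36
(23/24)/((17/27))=207/136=1.52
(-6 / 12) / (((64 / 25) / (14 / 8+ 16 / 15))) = -845 / 1536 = -0.55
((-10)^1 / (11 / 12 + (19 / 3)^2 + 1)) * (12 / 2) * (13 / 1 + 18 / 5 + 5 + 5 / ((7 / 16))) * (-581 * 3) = 82186.79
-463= -463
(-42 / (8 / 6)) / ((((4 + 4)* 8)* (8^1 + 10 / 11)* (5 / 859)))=-85041 / 8960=-9.49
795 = 795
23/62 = 0.37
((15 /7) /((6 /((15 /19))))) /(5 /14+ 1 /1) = 75 /361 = 0.21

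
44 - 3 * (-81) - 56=231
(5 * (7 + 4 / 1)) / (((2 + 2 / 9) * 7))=99 / 28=3.54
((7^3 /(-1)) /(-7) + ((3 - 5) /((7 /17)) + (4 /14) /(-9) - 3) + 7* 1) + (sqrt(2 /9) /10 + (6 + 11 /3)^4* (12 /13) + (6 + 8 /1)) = sqrt(2) /30 + 2850925 /351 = 8122.34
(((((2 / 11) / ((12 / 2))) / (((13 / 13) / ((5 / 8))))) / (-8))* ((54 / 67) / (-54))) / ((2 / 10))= 25 / 141504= 0.00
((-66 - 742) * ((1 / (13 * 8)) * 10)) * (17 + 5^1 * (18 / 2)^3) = -3698620 / 13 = -284509.23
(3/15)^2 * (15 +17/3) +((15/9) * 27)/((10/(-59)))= -39701/150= -264.67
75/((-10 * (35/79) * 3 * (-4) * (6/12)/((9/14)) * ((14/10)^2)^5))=6943359375/110730297608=0.06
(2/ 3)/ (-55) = -2/ 165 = -0.01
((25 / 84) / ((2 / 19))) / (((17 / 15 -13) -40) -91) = -0.02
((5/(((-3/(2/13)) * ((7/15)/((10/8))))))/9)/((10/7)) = -25/468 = -0.05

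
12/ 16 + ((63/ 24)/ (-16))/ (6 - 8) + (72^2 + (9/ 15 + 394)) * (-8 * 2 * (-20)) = 456999125/ 256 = 1785152.83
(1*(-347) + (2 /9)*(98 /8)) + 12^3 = 24907 /18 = 1383.72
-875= -875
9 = 9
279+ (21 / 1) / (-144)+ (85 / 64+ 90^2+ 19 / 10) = 8046799 / 960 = 8382.08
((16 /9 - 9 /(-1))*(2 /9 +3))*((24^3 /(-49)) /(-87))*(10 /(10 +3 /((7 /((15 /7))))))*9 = 99328 /107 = 928.30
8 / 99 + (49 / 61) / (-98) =0.07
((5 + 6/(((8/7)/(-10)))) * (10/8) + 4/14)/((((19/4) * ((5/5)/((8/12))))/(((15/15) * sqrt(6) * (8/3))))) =-8824 * sqrt(6)/399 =-54.17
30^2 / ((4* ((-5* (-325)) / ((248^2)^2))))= 34044678144 / 65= 523764279.14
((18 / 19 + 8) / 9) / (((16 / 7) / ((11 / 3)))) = 6545 / 4104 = 1.59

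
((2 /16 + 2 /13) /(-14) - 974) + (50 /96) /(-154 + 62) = -974.03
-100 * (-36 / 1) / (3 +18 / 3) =400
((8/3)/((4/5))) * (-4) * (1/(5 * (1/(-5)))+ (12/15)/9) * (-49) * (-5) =80360/27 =2976.30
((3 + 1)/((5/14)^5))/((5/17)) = 36572032/15625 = 2340.61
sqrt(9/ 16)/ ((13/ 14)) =21/ 26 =0.81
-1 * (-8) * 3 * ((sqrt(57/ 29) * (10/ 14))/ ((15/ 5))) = 40 * sqrt(1653)/ 203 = 8.01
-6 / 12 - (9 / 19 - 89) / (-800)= -4641 / 7600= -0.61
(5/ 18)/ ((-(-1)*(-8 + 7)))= -5/ 18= -0.28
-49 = -49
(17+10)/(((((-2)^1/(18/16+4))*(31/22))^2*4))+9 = 31.32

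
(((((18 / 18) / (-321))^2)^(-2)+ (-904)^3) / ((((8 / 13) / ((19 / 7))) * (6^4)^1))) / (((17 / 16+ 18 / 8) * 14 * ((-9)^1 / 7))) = -348576435857 / 618192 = -563864.36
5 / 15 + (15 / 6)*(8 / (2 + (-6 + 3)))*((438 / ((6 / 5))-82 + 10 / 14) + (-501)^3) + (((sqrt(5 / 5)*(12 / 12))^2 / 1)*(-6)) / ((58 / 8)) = 1531649826239 / 609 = 2515024345.22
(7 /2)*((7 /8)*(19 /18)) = 931 /288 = 3.23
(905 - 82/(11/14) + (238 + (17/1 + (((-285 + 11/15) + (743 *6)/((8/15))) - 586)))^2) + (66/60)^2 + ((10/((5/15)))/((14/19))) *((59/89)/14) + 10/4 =10355232354139327/172695600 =59962340.41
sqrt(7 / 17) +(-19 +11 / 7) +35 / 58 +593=sqrt(119) / 17 +233927 / 406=576.82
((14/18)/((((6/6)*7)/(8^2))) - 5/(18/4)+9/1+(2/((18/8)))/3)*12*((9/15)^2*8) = 13216/25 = 528.64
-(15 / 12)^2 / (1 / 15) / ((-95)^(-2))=-3384375 / 16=-211523.44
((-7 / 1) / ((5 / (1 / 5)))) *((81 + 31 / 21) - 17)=-55 / 3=-18.33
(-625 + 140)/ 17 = -485/ 17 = -28.53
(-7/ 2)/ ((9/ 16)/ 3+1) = -56/ 19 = -2.95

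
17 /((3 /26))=442 /3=147.33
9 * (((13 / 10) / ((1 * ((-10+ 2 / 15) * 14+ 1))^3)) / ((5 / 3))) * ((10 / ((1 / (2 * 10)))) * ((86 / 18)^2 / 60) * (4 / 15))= -480740 / 8703679193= -0.00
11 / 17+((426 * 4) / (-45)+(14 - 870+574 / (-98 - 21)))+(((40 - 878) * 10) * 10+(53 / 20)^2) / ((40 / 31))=-53723482171 / 816000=-65837.60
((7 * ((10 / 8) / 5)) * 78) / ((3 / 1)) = 91 / 2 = 45.50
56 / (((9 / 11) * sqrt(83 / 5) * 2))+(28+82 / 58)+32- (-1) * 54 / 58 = 308 * sqrt(415) / 747+1808 / 29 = 70.74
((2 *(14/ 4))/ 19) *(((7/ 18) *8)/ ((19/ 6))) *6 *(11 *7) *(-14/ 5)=-845152/ 1805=-468.23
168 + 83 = 251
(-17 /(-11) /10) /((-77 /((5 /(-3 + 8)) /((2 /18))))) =-153 /8470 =-0.02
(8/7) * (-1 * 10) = -80/7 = -11.43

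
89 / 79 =1.13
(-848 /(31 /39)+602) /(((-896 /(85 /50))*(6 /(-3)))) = -24497 /55552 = -0.44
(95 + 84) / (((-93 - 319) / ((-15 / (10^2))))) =0.07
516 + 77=593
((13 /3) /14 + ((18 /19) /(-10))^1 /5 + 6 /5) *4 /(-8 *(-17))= 29737 /678300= 0.04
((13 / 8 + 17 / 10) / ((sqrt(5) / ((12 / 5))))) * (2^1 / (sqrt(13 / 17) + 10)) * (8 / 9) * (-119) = -614992 * sqrt(5) / 18075 + 18088 * sqrt(1105) / 90375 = -69.43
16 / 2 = 8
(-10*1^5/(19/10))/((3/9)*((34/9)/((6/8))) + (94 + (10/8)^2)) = -5184/95779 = -0.05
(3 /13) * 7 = 21 /13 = 1.62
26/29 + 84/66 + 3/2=2341/638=3.67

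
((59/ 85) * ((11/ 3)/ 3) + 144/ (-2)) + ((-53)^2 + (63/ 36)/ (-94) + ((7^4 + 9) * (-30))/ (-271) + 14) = 235302711739/ 77950440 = 3018.62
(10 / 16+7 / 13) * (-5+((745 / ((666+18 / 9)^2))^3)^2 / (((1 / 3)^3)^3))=-4776094644993382988444646914968797605 / 821014616660089554107429965166280704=-5.82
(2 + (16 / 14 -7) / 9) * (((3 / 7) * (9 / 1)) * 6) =1530 / 49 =31.22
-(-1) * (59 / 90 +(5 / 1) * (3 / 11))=1999 / 990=2.02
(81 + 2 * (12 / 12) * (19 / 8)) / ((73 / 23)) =7889 / 292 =27.02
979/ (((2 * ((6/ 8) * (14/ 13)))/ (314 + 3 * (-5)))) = 3805373/ 21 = 181208.24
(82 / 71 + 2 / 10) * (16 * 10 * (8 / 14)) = 61568 / 497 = 123.88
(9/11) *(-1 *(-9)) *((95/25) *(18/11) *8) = 221616/605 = 366.31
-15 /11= -1.36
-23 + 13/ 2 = -33/ 2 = -16.50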